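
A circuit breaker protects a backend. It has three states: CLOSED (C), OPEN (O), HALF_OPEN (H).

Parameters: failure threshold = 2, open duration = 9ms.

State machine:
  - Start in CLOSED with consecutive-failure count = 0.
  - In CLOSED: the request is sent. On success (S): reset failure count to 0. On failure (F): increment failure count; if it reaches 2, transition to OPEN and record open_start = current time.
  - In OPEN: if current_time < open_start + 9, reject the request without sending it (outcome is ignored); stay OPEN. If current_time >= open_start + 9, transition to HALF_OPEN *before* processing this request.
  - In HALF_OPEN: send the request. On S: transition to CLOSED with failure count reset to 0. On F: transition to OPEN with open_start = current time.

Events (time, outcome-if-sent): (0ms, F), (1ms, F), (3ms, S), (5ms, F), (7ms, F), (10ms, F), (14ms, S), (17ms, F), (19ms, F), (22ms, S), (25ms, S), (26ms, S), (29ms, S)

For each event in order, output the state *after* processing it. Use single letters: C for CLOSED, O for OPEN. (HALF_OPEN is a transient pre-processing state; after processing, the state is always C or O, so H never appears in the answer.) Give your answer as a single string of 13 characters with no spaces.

Answer: COOOOOOOOOOOC

Derivation:
State after each event:
  event#1 t=0ms outcome=F: state=CLOSED
  event#2 t=1ms outcome=F: state=OPEN
  event#3 t=3ms outcome=S: state=OPEN
  event#4 t=5ms outcome=F: state=OPEN
  event#5 t=7ms outcome=F: state=OPEN
  event#6 t=10ms outcome=F: state=OPEN
  event#7 t=14ms outcome=S: state=OPEN
  event#8 t=17ms outcome=F: state=OPEN
  event#9 t=19ms outcome=F: state=OPEN
  event#10 t=22ms outcome=S: state=OPEN
  event#11 t=25ms outcome=S: state=OPEN
  event#12 t=26ms outcome=S: state=OPEN
  event#13 t=29ms outcome=S: state=CLOSED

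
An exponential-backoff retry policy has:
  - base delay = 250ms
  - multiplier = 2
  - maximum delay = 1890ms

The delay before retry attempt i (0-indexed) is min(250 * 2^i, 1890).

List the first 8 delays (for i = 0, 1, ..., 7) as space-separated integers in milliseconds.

Computing each delay:
  i=0: min(250*2^0, 1890) = 250
  i=1: min(250*2^1, 1890) = 500
  i=2: min(250*2^2, 1890) = 1000
  i=3: min(250*2^3, 1890) = 1890
  i=4: min(250*2^4, 1890) = 1890
  i=5: min(250*2^5, 1890) = 1890
  i=6: min(250*2^6, 1890) = 1890
  i=7: min(250*2^7, 1890) = 1890

Answer: 250 500 1000 1890 1890 1890 1890 1890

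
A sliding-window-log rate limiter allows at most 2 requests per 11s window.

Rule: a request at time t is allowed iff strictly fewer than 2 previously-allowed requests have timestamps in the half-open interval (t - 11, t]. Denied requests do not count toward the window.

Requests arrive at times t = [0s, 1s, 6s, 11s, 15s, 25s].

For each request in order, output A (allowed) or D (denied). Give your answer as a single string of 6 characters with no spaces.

Tracking allowed requests in the window:
  req#1 t=0s: ALLOW
  req#2 t=1s: ALLOW
  req#3 t=6s: DENY
  req#4 t=11s: ALLOW
  req#5 t=15s: ALLOW
  req#6 t=25s: ALLOW

Answer: AADAAA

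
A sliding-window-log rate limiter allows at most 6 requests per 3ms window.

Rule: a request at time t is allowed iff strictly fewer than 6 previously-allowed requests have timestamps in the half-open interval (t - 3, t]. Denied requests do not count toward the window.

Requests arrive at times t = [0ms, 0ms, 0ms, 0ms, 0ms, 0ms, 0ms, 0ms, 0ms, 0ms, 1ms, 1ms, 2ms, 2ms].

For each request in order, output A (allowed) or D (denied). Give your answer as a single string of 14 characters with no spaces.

Answer: AAAAAADDDDDDDD

Derivation:
Tracking allowed requests in the window:
  req#1 t=0ms: ALLOW
  req#2 t=0ms: ALLOW
  req#3 t=0ms: ALLOW
  req#4 t=0ms: ALLOW
  req#5 t=0ms: ALLOW
  req#6 t=0ms: ALLOW
  req#7 t=0ms: DENY
  req#8 t=0ms: DENY
  req#9 t=0ms: DENY
  req#10 t=0ms: DENY
  req#11 t=1ms: DENY
  req#12 t=1ms: DENY
  req#13 t=2ms: DENY
  req#14 t=2ms: DENY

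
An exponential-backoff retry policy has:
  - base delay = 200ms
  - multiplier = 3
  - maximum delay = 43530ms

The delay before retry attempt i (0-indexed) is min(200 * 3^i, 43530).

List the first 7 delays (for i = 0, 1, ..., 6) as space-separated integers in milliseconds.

Computing each delay:
  i=0: min(200*3^0, 43530) = 200
  i=1: min(200*3^1, 43530) = 600
  i=2: min(200*3^2, 43530) = 1800
  i=3: min(200*3^3, 43530) = 5400
  i=4: min(200*3^4, 43530) = 16200
  i=5: min(200*3^5, 43530) = 43530
  i=6: min(200*3^6, 43530) = 43530

Answer: 200 600 1800 5400 16200 43530 43530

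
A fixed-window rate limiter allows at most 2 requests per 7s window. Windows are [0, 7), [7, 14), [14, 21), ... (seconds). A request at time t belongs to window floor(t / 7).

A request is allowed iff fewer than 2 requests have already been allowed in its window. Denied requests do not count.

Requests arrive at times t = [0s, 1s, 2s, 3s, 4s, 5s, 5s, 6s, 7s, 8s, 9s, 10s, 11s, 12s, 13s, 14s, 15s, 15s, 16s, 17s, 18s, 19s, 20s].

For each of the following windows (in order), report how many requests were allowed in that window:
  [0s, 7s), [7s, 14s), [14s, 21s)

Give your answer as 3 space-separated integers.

Answer: 2 2 2

Derivation:
Processing requests:
  req#1 t=0s (window 0): ALLOW
  req#2 t=1s (window 0): ALLOW
  req#3 t=2s (window 0): DENY
  req#4 t=3s (window 0): DENY
  req#5 t=4s (window 0): DENY
  req#6 t=5s (window 0): DENY
  req#7 t=5s (window 0): DENY
  req#8 t=6s (window 0): DENY
  req#9 t=7s (window 1): ALLOW
  req#10 t=8s (window 1): ALLOW
  req#11 t=9s (window 1): DENY
  req#12 t=10s (window 1): DENY
  req#13 t=11s (window 1): DENY
  req#14 t=12s (window 1): DENY
  req#15 t=13s (window 1): DENY
  req#16 t=14s (window 2): ALLOW
  req#17 t=15s (window 2): ALLOW
  req#18 t=15s (window 2): DENY
  req#19 t=16s (window 2): DENY
  req#20 t=17s (window 2): DENY
  req#21 t=18s (window 2): DENY
  req#22 t=19s (window 2): DENY
  req#23 t=20s (window 2): DENY

Allowed counts by window: 2 2 2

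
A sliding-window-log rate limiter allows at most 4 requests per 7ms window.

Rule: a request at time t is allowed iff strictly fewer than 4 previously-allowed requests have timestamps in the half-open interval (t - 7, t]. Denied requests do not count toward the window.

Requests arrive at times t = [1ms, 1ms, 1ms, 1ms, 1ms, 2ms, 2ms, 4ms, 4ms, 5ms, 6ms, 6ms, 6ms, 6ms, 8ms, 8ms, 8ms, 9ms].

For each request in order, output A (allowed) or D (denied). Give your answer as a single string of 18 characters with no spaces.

Answer: AAAADDDDDDDDDDAAAA

Derivation:
Tracking allowed requests in the window:
  req#1 t=1ms: ALLOW
  req#2 t=1ms: ALLOW
  req#3 t=1ms: ALLOW
  req#4 t=1ms: ALLOW
  req#5 t=1ms: DENY
  req#6 t=2ms: DENY
  req#7 t=2ms: DENY
  req#8 t=4ms: DENY
  req#9 t=4ms: DENY
  req#10 t=5ms: DENY
  req#11 t=6ms: DENY
  req#12 t=6ms: DENY
  req#13 t=6ms: DENY
  req#14 t=6ms: DENY
  req#15 t=8ms: ALLOW
  req#16 t=8ms: ALLOW
  req#17 t=8ms: ALLOW
  req#18 t=9ms: ALLOW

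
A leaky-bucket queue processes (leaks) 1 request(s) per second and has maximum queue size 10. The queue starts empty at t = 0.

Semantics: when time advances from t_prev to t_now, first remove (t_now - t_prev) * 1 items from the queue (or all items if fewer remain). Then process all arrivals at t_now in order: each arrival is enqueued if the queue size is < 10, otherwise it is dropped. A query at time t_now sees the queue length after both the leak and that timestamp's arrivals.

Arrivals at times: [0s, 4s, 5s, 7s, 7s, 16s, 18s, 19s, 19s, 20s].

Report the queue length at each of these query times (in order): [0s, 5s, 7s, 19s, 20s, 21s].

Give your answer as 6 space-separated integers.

Queue lengths at query times:
  query t=0s: backlog = 1
  query t=5s: backlog = 1
  query t=7s: backlog = 2
  query t=19s: backlog = 2
  query t=20s: backlog = 2
  query t=21s: backlog = 1

Answer: 1 1 2 2 2 1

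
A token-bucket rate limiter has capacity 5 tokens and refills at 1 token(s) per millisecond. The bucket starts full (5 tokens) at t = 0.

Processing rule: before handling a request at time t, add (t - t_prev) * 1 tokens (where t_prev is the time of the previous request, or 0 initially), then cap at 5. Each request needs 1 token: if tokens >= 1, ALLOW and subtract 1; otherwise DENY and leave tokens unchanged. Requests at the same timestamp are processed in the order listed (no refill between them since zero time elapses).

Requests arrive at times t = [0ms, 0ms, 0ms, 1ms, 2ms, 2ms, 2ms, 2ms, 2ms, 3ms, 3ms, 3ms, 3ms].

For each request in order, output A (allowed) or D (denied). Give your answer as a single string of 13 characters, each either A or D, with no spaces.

Simulating step by step:
  req#1 t=0ms: ALLOW
  req#2 t=0ms: ALLOW
  req#3 t=0ms: ALLOW
  req#4 t=1ms: ALLOW
  req#5 t=2ms: ALLOW
  req#6 t=2ms: ALLOW
  req#7 t=2ms: ALLOW
  req#8 t=2ms: DENY
  req#9 t=2ms: DENY
  req#10 t=3ms: ALLOW
  req#11 t=3ms: DENY
  req#12 t=3ms: DENY
  req#13 t=3ms: DENY

Answer: AAAAAAADDADDD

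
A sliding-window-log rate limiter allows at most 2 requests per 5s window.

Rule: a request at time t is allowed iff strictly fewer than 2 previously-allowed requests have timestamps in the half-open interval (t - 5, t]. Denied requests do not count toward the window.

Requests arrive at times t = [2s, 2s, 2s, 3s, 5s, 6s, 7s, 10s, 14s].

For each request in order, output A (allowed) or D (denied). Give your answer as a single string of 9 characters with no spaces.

Answer: AADDDDAAA

Derivation:
Tracking allowed requests in the window:
  req#1 t=2s: ALLOW
  req#2 t=2s: ALLOW
  req#3 t=2s: DENY
  req#4 t=3s: DENY
  req#5 t=5s: DENY
  req#6 t=6s: DENY
  req#7 t=7s: ALLOW
  req#8 t=10s: ALLOW
  req#9 t=14s: ALLOW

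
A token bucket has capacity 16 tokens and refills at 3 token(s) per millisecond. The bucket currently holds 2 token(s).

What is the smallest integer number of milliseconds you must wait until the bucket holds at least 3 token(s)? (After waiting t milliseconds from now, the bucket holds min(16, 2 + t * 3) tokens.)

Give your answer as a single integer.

Answer: 1

Derivation:
Need 2 + t * 3 >= 3, so t >= 1/3.
Smallest integer t = ceil(1/3) = 1.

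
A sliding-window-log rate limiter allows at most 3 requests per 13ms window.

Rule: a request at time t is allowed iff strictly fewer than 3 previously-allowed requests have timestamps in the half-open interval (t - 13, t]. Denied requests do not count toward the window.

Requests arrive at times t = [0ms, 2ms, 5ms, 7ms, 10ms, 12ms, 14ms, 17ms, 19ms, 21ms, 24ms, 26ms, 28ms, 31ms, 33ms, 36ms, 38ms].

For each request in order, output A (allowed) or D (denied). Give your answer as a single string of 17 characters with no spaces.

Tracking allowed requests in the window:
  req#1 t=0ms: ALLOW
  req#2 t=2ms: ALLOW
  req#3 t=5ms: ALLOW
  req#4 t=7ms: DENY
  req#5 t=10ms: DENY
  req#6 t=12ms: DENY
  req#7 t=14ms: ALLOW
  req#8 t=17ms: ALLOW
  req#9 t=19ms: ALLOW
  req#10 t=21ms: DENY
  req#11 t=24ms: DENY
  req#12 t=26ms: DENY
  req#13 t=28ms: ALLOW
  req#14 t=31ms: ALLOW
  req#15 t=33ms: ALLOW
  req#16 t=36ms: DENY
  req#17 t=38ms: DENY

Answer: AAADDDAAADDDAAADD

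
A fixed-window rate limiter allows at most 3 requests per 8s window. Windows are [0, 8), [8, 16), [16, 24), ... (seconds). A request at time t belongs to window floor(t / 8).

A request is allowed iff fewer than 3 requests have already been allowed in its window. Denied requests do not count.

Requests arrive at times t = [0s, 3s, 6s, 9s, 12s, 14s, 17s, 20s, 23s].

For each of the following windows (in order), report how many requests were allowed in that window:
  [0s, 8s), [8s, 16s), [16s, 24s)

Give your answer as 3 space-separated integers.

Processing requests:
  req#1 t=0s (window 0): ALLOW
  req#2 t=3s (window 0): ALLOW
  req#3 t=6s (window 0): ALLOW
  req#4 t=9s (window 1): ALLOW
  req#5 t=12s (window 1): ALLOW
  req#6 t=14s (window 1): ALLOW
  req#7 t=17s (window 2): ALLOW
  req#8 t=20s (window 2): ALLOW
  req#9 t=23s (window 2): ALLOW

Allowed counts by window: 3 3 3

Answer: 3 3 3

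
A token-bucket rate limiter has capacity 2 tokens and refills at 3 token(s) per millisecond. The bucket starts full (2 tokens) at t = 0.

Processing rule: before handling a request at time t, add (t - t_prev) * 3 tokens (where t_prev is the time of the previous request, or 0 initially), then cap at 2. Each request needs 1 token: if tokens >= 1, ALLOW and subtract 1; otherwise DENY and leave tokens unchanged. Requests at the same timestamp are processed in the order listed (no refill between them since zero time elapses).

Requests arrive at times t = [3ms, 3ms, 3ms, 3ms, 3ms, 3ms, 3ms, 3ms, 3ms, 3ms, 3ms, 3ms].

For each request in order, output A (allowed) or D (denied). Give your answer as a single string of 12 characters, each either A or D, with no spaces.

Simulating step by step:
  req#1 t=3ms: ALLOW
  req#2 t=3ms: ALLOW
  req#3 t=3ms: DENY
  req#4 t=3ms: DENY
  req#5 t=3ms: DENY
  req#6 t=3ms: DENY
  req#7 t=3ms: DENY
  req#8 t=3ms: DENY
  req#9 t=3ms: DENY
  req#10 t=3ms: DENY
  req#11 t=3ms: DENY
  req#12 t=3ms: DENY

Answer: AADDDDDDDDDD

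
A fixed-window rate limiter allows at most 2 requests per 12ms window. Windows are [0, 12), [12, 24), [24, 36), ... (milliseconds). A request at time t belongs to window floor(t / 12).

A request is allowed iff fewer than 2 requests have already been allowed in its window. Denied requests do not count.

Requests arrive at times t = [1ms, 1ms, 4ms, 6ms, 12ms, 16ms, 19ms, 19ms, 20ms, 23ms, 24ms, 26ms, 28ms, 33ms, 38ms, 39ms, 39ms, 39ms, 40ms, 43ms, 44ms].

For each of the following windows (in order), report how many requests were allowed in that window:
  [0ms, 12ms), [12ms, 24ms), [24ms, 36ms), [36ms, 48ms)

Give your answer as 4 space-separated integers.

Processing requests:
  req#1 t=1ms (window 0): ALLOW
  req#2 t=1ms (window 0): ALLOW
  req#3 t=4ms (window 0): DENY
  req#4 t=6ms (window 0): DENY
  req#5 t=12ms (window 1): ALLOW
  req#6 t=16ms (window 1): ALLOW
  req#7 t=19ms (window 1): DENY
  req#8 t=19ms (window 1): DENY
  req#9 t=20ms (window 1): DENY
  req#10 t=23ms (window 1): DENY
  req#11 t=24ms (window 2): ALLOW
  req#12 t=26ms (window 2): ALLOW
  req#13 t=28ms (window 2): DENY
  req#14 t=33ms (window 2): DENY
  req#15 t=38ms (window 3): ALLOW
  req#16 t=39ms (window 3): ALLOW
  req#17 t=39ms (window 3): DENY
  req#18 t=39ms (window 3): DENY
  req#19 t=40ms (window 3): DENY
  req#20 t=43ms (window 3): DENY
  req#21 t=44ms (window 3): DENY

Allowed counts by window: 2 2 2 2

Answer: 2 2 2 2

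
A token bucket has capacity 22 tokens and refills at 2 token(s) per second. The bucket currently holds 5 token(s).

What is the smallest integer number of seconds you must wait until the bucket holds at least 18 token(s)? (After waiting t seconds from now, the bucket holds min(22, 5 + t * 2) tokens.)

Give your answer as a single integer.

Need 5 + t * 2 >= 18, so t >= 13/2.
Smallest integer t = ceil(13/2) = 7.

Answer: 7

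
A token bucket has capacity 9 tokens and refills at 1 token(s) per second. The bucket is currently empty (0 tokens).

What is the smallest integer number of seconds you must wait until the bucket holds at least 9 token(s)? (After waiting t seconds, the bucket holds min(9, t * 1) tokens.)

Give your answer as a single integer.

Answer: 9

Derivation:
Need t * 1 >= 9, so t >= 9/1.
Smallest integer t = ceil(9/1) = 9.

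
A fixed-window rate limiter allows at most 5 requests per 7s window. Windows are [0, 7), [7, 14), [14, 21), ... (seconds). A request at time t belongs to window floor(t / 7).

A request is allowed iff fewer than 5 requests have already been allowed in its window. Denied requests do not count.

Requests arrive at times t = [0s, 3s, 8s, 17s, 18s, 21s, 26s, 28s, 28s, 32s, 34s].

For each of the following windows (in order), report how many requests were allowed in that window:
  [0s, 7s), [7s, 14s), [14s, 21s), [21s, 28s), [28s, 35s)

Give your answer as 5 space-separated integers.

Answer: 2 1 2 2 4

Derivation:
Processing requests:
  req#1 t=0s (window 0): ALLOW
  req#2 t=3s (window 0): ALLOW
  req#3 t=8s (window 1): ALLOW
  req#4 t=17s (window 2): ALLOW
  req#5 t=18s (window 2): ALLOW
  req#6 t=21s (window 3): ALLOW
  req#7 t=26s (window 3): ALLOW
  req#8 t=28s (window 4): ALLOW
  req#9 t=28s (window 4): ALLOW
  req#10 t=32s (window 4): ALLOW
  req#11 t=34s (window 4): ALLOW

Allowed counts by window: 2 1 2 2 4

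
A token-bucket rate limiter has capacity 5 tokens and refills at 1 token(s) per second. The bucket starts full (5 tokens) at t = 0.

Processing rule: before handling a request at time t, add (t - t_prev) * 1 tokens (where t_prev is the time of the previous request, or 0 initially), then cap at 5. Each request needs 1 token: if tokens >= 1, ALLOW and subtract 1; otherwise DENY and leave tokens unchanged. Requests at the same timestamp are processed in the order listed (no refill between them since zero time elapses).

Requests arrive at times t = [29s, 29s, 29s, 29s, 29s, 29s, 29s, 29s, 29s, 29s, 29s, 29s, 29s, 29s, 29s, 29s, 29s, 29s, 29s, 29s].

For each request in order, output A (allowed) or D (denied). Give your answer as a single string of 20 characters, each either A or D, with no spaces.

Answer: AAAAADDDDDDDDDDDDDDD

Derivation:
Simulating step by step:
  req#1 t=29s: ALLOW
  req#2 t=29s: ALLOW
  req#3 t=29s: ALLOW
  req#4 t=29s: ALLOW
  req#5 t=29s: ALLOW
  req#6 t=29s: DENY
  req#7 t=29s: DENY
  req#8 t=29s: DENY
  req#9 t=29s: DENY
  req#10 t=29s: DENY
  req#11 t=29s: DENY
  req#12 t=29s: DENY
  req#13 t=29s: DENY
  req#14 t=29s: DENY
  req#15 t=29s: DENY
  req#16 t=29s: DENY
  req#17 t=29s: DENY
  req#18 t=29s: DENY
  req#19 t=29s: DENY
  req#20 t=29s: DENY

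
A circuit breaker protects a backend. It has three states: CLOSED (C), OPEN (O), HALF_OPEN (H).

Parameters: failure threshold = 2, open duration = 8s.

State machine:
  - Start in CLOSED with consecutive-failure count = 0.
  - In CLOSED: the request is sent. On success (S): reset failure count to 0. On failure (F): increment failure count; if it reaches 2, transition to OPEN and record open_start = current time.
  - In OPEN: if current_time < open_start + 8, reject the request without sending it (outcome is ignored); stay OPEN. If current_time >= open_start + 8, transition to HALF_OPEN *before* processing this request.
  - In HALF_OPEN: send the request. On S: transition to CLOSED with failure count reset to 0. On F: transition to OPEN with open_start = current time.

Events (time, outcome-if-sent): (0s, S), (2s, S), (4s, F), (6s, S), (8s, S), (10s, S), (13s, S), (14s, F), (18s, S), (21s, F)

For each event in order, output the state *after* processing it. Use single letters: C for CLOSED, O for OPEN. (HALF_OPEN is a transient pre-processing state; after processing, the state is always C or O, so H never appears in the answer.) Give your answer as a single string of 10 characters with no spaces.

State after each event:
  event#1 t=0s outcome=S: state=CLOSED
  event#2 t=2s outcome=S: state=CLOSED
  event#3 t=4s outcome=F: state=CLOSED
  event#4 t=6s outcome=S: state=CLOSED
  event#5 t=8s outcome=S: state=CLOSED
  event#6 t=10s outcome=S: state=CLOSED
  event#7 t=13s outcome=S: state=CLOSED
  event#8 t=14s outcome=F: state=CLOSED
  event#9 t=18s outcome=S: state=CLOSED
  event#10 t=21s outcome=F: state=CLOSED

Answer: CCCCCCCCCC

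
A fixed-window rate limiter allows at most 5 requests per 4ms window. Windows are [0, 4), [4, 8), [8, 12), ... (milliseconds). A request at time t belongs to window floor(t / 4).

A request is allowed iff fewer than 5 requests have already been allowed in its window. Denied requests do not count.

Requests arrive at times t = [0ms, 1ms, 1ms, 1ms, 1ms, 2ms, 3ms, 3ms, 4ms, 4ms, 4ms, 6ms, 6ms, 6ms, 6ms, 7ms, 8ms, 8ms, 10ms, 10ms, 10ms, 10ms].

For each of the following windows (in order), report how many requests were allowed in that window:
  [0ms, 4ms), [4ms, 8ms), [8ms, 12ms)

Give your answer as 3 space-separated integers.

Processing requests:
  req#1 t=0ms (window 0): ALLOW
  req#2 t=1ms (window 0): ALLOW
  req#3 t=1ms (window 0): ALLOW
  req#4 t=1ms (window 0): ALLOW
  req#5 t=1ms (window 0): ALLOW
  req#6 t=2ms (window 0): DENY
  req#7 t=3ms (window 0): DENY
  req#8 t=3ms (window 0): DENY
  req#9 t=4ms (window 1): ALLOW
  req#10 t=4ms (window 1): ALLOW
  req#11 t=4ms (window 1): ALLOW
  req#12 t=6ms (window 1): ALLOW
  req#13 t=6ms (window 1): ALLOW
  req#14 t=6ms (window 1): DENY
  req#15 t=6ms (window 1): DENY
  req#16 t=7ms (window 1): DENY
  req#17 t=8ms (window 2): ALLOW
  req#18 t=8ms (window 2): ALLOW
  req#19 t=10ms (window 2): ALLOW
  req#20 t=10ms (window 2): ALLOW
  req#21 t=10ms (window 2): ALLOW
  req#22 t=10ms (window 2): DENY

Allowed counts by window: 5 5 5

Answer: 5 5 5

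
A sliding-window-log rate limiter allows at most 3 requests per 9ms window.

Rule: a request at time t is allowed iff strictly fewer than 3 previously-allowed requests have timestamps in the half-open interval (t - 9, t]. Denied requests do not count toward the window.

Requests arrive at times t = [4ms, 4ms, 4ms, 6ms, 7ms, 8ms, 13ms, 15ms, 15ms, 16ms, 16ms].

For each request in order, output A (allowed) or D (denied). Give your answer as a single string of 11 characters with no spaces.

Tracking allowed requests in the window:
  req#1 t=4ms: ALLOW
  req#2 t=4ms: ALLOW
  req#3 t=4ms: ALLOW
  req#4 t=6ms: DENY
  req#5 t=7ms: DENY
  req#6 t=8ms: DENY
  req#7 t=13ms: ALLOW
  req#8 t=15ms: ALLOW
  req#9 t=15ms: ALLOW
  req#10 t=16ms: DENY
  req#11 t=16ms: DENY

Answer: AAADDDAAADD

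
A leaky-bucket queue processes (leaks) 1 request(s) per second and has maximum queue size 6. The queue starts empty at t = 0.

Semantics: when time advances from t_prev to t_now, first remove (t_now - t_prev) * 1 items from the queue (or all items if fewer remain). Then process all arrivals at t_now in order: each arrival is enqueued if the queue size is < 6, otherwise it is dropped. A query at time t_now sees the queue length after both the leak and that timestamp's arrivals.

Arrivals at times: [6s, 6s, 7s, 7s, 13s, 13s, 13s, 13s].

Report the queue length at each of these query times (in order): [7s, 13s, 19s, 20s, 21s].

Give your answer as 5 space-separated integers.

Queue lengths at query times:
  query t=7s: backlog = 3
  query t=13s: backlog = 4
  query t=19s: backlog = 0
  query t=20s: backlog = 0
  query t=21s: backlog = 0

Answer: 3 4 0 0 0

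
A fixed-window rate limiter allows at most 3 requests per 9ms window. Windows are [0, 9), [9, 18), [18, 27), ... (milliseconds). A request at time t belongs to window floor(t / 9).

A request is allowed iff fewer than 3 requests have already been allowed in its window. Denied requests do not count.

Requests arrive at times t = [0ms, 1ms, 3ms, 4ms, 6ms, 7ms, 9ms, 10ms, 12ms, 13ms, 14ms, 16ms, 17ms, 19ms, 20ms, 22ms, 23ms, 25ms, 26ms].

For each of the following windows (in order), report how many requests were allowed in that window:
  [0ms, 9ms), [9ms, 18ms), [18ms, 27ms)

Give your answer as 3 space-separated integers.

Processing requests:
  req#1 t=0ms (window 0): ALLOW
  req#2 t=1ms (window 0): ALLOW
  req#3 t=3ms (window 0): ALLOW
  req#4 t=4ms (window 0): DENY
  req#5 t=6ms (window 0): DENY
  req#6 t=7ms (window 0): DENY
  req#7 t=9ms (window 1): ALLOW
  req#8 t=10ms (window 1): ALLOW
  req#9 t=12ms (window 1): ALLOW
  req#10 t=13ms (window 1): DENY
  req#11 t=14ms (window 1): DENY
  req#12 t=16ms (window 1): DENY
  req#13 t=17ms (window 1): DENY
  req#14 t=19ms (window 2): ALLOW
  req#15 t=20ms (window 2): ALLOW
  req#16 t=22ms (window 2): ALLOW
  req#17 t=23ms (window 2): DENY
  req#18 t=25ms (window 2): DENY
  req#19 t=26ms (window 2): DENY

Allowed counts by window: 3 3 3

Answer: 3 3 3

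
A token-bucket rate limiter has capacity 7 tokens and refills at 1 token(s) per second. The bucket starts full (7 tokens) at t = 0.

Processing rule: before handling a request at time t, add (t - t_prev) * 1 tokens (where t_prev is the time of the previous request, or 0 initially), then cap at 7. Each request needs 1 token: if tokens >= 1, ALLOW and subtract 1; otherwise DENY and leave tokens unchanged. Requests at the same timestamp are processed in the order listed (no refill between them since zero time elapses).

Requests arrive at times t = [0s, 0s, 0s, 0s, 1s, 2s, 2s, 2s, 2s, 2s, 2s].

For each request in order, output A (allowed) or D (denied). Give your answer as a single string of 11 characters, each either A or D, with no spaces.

Answer: AAAAAAAAADD

Derivation:
Simulating step by step:
  req#1 t=0s: ALLOW
  req#2 t=0s: ALLOW
  req#3 t=0s: ALLOW
  req#4 t=0s: ALLOW
  req#5 t=1s: ALLOW
  req#6 t=2s: ALLOW
  req#7 t=2s: ALLOW
  req#8 t=2s: ALLOW
  req#9 t=2s: ALLOW
  req#10 t=2s: DENY
  req#11 t=2s: DENY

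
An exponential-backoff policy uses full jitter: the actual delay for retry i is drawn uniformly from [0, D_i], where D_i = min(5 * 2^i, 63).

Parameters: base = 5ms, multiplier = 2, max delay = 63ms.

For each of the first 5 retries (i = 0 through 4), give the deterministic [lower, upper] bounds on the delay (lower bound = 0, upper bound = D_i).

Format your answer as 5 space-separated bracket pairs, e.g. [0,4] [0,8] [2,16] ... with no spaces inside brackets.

Answer: [0,5] [0,10] [0,20] [0,40] [0,63]

Derivation:
Computing bounds per retry:
  i=0: D_i=min(5*2^0,63)=5, bounds=[0,5]
  i=1: D_i=min(5*2^1,63)=10, bounds=[0,10]
  i=2: D_i=min(5*2^2,63)=20, bounds=[0,20]
  i=3: D_i=min(5*2^3,63)=40, bounds=[0,40]
  i=4: D_i=min(5*2^4,63)=63, bounds=[0,63]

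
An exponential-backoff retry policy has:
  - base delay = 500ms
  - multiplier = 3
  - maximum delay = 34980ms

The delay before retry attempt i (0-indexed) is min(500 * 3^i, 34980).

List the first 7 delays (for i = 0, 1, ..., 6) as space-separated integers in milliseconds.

Computing each delay:
  i=0: min(500*3^0, 34980) = 500
  i=1: min(500*3^1, 34980) = 1500
  i=2: min(500*3^2, 34980) = 4500
  i=3: min(500*3^3, 34980) = 13500
  i=4: min(500*3^4, 34980) = 34980
  i=5: min(500*3^5, 34980) = 34980
  i=6: min(500*3^6, 34980) = 34980

Answer: 500 1500 4500 13500 34980 34980 34980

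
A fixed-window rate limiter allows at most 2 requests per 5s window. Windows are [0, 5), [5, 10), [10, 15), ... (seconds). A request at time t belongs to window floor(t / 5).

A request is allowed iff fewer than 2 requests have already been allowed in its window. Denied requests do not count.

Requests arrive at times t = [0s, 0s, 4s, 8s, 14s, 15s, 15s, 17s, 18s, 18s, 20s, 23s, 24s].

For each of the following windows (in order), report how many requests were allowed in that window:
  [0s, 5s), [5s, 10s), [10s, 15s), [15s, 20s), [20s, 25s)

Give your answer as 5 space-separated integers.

Answer: 2 1 1 2 2

Derivation:
Processing requests:
  req#1 t=0s (window 0): ALLOW
  req#2 t=0s (window 0): ALLOW
  req#3 t=4s (window 0): DENY
  req#4 t=8s (window 1): ALLOW
  req#5 t=14s (window 2): ALLOW
  req#6 t=15s (window 3): ALLOW
  req#7 t=15s (window 3): ALLOW
  req#8 t=17s (window 3): DENY
  req#9 t=18s (window 3): DENY
  req#10 t=18s (window 3): DENY
  req#11 t=20s (window 4): ALLOW
  req#12 t=23s (window 4): ALLOW
  req#13 t=24s (window 4): DENY

Allowed counts by window: 2 1 1 2 2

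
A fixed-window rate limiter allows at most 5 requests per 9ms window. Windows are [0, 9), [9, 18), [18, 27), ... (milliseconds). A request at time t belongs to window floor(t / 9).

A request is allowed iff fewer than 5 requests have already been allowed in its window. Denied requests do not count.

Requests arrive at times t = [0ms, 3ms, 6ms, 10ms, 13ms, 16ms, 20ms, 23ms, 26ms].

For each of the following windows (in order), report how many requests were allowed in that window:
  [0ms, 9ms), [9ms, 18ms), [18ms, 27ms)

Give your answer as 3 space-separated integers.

Answer: 3 3 3

Derivation:
Processing requests:
  req#1 t=0ms (window 0): ALLOW
  req#2 t=3ms (window 0): ALLOW
  req#3 t=6ms (window 0): ALLOW
  req#4 t=10ms (window 1): ALLOW
  req#5 t=13ms (window 1): ALLOW
  req#6 t=16ms (window 1): ALLOW
  req#7 t=20ms (window 2): ALLOW
  req#8 t=23ms (window 2): ALLOW
  req#9 t=26ms (window 2): ALLOW

Allowed counts by window: 3 3 3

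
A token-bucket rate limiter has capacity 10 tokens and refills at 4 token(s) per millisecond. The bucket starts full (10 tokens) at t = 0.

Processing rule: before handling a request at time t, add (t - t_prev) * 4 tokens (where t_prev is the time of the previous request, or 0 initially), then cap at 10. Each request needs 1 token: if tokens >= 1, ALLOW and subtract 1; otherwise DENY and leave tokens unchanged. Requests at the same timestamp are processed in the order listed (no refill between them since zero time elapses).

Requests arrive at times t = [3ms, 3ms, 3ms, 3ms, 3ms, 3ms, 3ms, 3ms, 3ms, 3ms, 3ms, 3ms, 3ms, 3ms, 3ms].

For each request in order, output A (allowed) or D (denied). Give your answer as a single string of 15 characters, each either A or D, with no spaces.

Simulating step by step:
  req#1 t=3ms: ALLOW
  req#2 t=3ms: ALLOW
  req#3 t=3ms: ALLOW
  req#4 t=3ms: ALLOW
  req#5 t=3ms: ALLOW
  req#6 t=3ms: ALLOW
  req#7 t=3ms: ALLOW
  req#8 t=3ms: ALLOW
  req#9 t=3ms: ALLOW
  req#10 t=3ms: ALLOW
  req#11 t=3ms: DENY
  req#12 t=3ms: DENY
  req#13 t=3ms: DENY
  req#14 t=3ms: DENY
  req#15 t=3ms: DENY

Answer: AAAAAAAAAADDDDD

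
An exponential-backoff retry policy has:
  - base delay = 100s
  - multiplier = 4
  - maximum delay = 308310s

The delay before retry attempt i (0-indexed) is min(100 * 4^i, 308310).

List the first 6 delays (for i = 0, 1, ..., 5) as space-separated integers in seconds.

Computing each delay:
  i=0: min(100*4^0, 308310) = 100
  i=1: min(100*4^1, 308310) = 400
  i=2: min(100*4^2, 308310) = 1600
  i=3: min(100*4^3, 308310) = 6400
  i=4: min(100*4^4, 308310) = 25600
  i=5: min(100*4^5, 308310) = 102400

Answer: 100 400 1600 6400 25600 102400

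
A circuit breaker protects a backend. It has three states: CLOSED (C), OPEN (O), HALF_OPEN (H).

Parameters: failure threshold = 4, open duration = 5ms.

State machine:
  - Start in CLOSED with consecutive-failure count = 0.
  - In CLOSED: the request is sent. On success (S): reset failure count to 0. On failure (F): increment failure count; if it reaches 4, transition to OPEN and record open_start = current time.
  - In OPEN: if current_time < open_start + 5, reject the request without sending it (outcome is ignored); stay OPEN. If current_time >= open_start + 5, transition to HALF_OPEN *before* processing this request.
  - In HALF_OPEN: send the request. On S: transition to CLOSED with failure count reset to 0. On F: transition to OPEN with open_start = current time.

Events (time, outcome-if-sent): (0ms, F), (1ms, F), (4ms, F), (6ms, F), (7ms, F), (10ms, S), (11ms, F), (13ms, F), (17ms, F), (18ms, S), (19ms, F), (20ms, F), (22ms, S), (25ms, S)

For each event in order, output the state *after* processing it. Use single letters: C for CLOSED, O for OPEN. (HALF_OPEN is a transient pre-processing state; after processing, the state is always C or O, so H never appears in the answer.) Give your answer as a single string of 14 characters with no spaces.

Answer: CCCOOOOOOOOOCC

Derivation:
State after each event:
  event#1 t=0ms outcome=F: state=CLOSED
  event#2 t=1ms outcome=F: state=CLOSED
  event#3 t=4ms outcome=F: state=CLOSED
  event#4 t=6ms outcome=F: state=OPEN
  event#5 t=7ms outcome=F: state=OPEN
  event#6 t=10ms outcome=S: state=OPEN
  event#7 t=11ms outcome=F: state=OPEN
  event#8 t=13ms outcome=F: state=OPEN
  event#9 t=17ms outcome=F: state=OPEN
  event#10 t=18ms outcome=S: state=OPEN
  event#11 t=19ms outcome=F: state=OPEN
  event#12 t=20ms outcome=F: state=OPEN
  event#13 t=22ms outcome=S: state=CLOSED
  event#14 t=25ms outcome=S: state=CLOSED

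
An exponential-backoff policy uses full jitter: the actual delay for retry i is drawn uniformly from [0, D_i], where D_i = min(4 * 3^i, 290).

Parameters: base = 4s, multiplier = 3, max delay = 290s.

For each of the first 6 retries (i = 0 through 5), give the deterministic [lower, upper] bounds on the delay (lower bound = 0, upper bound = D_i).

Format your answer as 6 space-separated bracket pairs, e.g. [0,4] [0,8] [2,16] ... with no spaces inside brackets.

Computing bounds per retry:
  i=0: D_i=min(4*3^0,290)=4, bounds=[0,4]
  i=1: D_i=min(4*3^1,290)=12, bounds=[0,12]
  i=2: D_i=min(4*3^2,290)=36, bounds=[0,36]
  i=3: D_i=min(4*3^3,290)=108, bounds=[0,108]
  i=4: D_i=min(4*3^4,290)=290, bounds=[0,290]
  i=5: D_i=min(4*3^5,290)=290, bounds=[0,290]

Answer: [0,4] [0,12] [0,36] [0,108] [0,290] [0,290]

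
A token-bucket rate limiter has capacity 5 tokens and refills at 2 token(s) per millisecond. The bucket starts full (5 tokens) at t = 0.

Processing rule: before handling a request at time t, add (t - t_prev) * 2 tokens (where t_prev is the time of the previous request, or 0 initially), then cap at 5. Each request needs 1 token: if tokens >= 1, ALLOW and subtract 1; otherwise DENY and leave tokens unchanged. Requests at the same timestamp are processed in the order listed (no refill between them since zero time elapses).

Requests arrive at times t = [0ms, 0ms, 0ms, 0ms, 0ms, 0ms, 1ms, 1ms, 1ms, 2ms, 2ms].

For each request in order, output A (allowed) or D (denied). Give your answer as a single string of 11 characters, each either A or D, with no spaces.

Answer: AAAAADAADAA

Derivation:
Simulating step by step:
  req#1 t=0ms: ALLOW
  req#2 t=0ms: ALLOW
  req#3 t=0ms: ALLOW
  req#4 t=0ms: ALLOW
  req#5 t=0ms: ALLOW
  req#6 t=0ms: DENY
  req#7 t=1ms: ALLOW
  req#8 t=1ms: ALLOW
  req#9 t=1ms: DENY
  req#10 t=2ms: ALLOW
  req#11 t=2ms: ALLOW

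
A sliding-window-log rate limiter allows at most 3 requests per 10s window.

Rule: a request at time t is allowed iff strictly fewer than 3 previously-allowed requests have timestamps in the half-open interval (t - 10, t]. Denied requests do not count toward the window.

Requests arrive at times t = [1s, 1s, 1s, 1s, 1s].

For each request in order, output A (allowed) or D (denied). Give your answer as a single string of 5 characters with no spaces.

Answer: AAADD

Derivation:
Tracking allowed requests in the window:
  req#1 t=1s: ALLOW
  req#2 t=1s: ALLOW
  req#3 t=1s: ALLOW
  req#4 t=1s: DENY
  req#5 t=1s: DENY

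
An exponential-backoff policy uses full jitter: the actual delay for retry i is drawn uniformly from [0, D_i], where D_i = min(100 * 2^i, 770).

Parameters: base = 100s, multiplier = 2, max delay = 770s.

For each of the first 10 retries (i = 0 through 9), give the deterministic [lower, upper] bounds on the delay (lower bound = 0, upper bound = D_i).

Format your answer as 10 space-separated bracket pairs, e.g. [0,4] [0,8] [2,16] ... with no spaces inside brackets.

Computing bounds per retry:
  i=0: D_i=min(100*2^0,770)=100, bounds=[0,100]
  i=1: D_i=min(100*2^1,770)=200, bounds=[0,200]
  i=2: D_i=min(100*2^2,770)=400, bounds=[0,400]
  i=3: D_i=min(100*2^3,770)=770, bounds=[0,770]
  i=4: D_i=min(100*2^4,770)=770, bounds=[0,770]
  i=5: D_i=min(100*2^5,770)=770, bounds=[0,770]
  i=6: D_i=min(100*2^6,770)=770, bounds=[0,770]
  i=7: D_i=min(100*2^7,770)=770, bounds=[0,770]
  i=8: D_i=min(100*2^8,770)=770, bounds=[0,770]
  i=9: D_i=min(100*2^9,770)=770, bounds=[0,770]

Answer: [0,100] [0,200] [0,400] [0,770] [0,770] [0,770] [0,770] [0,770] [0,770] [0,770]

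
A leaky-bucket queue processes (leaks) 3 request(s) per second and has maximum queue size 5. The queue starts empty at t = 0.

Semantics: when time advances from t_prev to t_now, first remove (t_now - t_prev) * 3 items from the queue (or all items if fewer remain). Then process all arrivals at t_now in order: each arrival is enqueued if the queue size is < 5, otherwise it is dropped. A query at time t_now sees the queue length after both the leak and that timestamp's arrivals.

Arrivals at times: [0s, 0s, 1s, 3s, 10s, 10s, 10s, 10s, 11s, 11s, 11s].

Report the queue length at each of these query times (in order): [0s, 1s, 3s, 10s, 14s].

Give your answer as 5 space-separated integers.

Queue lengths at query times:
  query t=0s: backlog = 2
  query t=1s: backlog = 1
  query t=3s: backlog = 1
  query t=10s: backlog = 4
  query t=14s: backlog = 0

Answer: 2 1 1 4 0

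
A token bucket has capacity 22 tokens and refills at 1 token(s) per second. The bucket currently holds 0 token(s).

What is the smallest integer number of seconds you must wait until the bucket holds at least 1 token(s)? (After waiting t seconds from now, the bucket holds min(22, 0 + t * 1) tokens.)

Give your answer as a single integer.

Need 0 + t * 1 >= 1, so t >= 1/1.
Smallest integer t = ceil(1/1) = 1.

Answer: 1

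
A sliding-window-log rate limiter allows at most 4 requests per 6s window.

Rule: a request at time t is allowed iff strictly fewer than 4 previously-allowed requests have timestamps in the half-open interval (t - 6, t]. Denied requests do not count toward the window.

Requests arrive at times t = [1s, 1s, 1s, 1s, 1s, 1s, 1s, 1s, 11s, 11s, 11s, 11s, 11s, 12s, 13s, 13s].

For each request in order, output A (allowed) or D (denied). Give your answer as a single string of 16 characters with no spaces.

Answer: AAAADDDDAAAADDDD

Derivation:
Tracking allowed requests in the window:
  req#1 t=1s: ALLOW
  req#2 t=1s: ALLOW
  req#3 t=1s: ALLOW
  req#4 t=1s: ALLOW
  req#5 t=1s: DENY
  req#6 t=1s: DENY
  req#7 t=1s: DENY
  req#8 t=1s: DENY
  req#9 t=11s: ALLOW
  req#10 t=11s: ALLOW
  req#11 t=11s: ALLOW
  req#12 t=11s: ALLOW
  req#13 t=11s: DENY
  req#14 t=12s: DENY
  req#15 t=13s: DENY
  req#16 t=13s: DENY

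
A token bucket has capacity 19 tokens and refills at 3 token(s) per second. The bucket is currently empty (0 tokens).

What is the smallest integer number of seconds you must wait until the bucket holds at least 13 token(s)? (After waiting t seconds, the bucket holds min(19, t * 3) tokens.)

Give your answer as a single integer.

Answer: 5

Derivation:
Need t * 3 >= 13, so t >= 13/3.
Smallest integer t = ceil(13/3) = 5.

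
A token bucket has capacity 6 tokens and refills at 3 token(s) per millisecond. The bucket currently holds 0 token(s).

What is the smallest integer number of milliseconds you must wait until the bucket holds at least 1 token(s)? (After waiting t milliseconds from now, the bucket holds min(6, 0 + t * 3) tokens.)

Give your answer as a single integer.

Answer: 1

Derivation:
Need 0 + t * 3 >= 1, so t >= 1/3.
Smallest integer t = ceil(1/3) = 1.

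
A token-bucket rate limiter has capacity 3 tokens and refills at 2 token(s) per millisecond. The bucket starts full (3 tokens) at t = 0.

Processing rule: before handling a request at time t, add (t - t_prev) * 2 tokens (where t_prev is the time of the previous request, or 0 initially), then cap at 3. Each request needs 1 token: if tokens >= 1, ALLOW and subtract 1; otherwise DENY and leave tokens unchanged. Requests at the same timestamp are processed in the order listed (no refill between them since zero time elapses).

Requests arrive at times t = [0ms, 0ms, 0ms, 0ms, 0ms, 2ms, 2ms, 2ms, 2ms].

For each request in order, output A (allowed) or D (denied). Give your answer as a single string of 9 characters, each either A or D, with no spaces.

Answer: AAADDAAAD

Derivation:
Simulating step by step:
  req#1 t=0ms: ALLOW
  req#2 t=0ms: ALLOW
  req#3 t=0ms: ALLOW
  req#4 t=0ms: DENY
  req#5 t=0ms: DENY
  req#6 t=2ms: ALLOW
  req#7 t=2ms: ALLOW
  req#8 t=2ms: ALLOW
  req#9 t=2ms: DENY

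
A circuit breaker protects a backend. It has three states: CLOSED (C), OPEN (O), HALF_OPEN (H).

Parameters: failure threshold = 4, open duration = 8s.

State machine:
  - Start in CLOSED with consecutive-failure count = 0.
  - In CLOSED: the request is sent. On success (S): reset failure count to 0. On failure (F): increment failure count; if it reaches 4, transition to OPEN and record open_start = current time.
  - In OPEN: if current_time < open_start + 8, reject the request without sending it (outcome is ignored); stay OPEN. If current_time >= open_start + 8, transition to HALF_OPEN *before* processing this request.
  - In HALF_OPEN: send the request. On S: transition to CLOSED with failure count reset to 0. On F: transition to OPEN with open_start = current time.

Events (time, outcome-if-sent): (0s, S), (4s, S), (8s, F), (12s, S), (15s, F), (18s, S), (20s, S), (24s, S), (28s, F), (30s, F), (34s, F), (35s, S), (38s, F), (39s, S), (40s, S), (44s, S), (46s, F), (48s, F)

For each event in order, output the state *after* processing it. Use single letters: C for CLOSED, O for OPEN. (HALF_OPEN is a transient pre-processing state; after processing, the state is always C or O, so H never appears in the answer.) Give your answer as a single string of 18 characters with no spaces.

State after each event:
  event#1 t=0s outcome=S: state=CLOSED
  event#2 t=4s outcome=S: state=CLOSED
  event#3 t=8s outcome=F: state=CLOSED
  event#4 t=12s outcome=S: state=CLOSED
  event#5 t=15s outcome=F: state=CLOSED
  event#6 t=18s outcome=S: state=CLOSED
  event#7 t=20s outcome=S: state=CLOSED
  event#8 t=24s outcome=S: state=CLOSED
  event#9 t=28s outcome=F: state=CLOSED
  event#10 t=30s outcome=F: state=CLOSED
  event#11 t=34s outcome=F: state=CLOSED
  event#12 t=35s outcome=S: state=CLOSED
  event#13 t=38s outcome=F: state=CLOSED
  event#14 t=39s outcome=S: state=CLOSED
  event#15 t=40s outcome=S: state=CLOSED
  event#16 t=44s outcome=S: state=CLOSED
  event#17 t=46s outcome=F: state=CLOSED
  event#18 t=48s outcome=F: state=CLOSED

Answer: CCCCCCCCCCCCCCCCCC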